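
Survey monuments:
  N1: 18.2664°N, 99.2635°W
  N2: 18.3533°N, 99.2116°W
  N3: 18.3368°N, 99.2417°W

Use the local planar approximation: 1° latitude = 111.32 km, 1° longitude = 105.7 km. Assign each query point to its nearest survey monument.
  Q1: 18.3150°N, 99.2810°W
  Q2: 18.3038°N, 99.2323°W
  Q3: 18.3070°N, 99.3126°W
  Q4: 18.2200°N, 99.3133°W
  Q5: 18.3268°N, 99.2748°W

Q1 at 18.3150°N, 99.2810°W:
  N1: √((-0.0486·111.32)² + (0.0175·105.7)²) = √(29.269745 + 3.421575) = 5.7176 km
  N2: √((0.0383·111.32)² + (0.0694·105.7)²) = √(18.177910 + 53.810734) = 8.4846 km
  N3: √((0.0218·111.32)² + (0.0393·105.7)²) = √(5.889242 + 17.255799) = 4.8109 km
  → nearest: N3 (4.8109 km)
Q2 at 18.3038°N, 99.2323°W:
  N1: √((-0.0374·111.32)² + (-0.0312·105.7)²) = √(17.333633 + 10.875749) = 5.3113 km
  N2: √((0.0495·111.32)² + (0.0207·105.7)²) = √(30.363847 + 4.787300) = 5.9288 km
  N3: √((0.0330·111.32)² + (-0.0094·105.7)²) = √(13.495043 + 0.987201) = 3.8056 km
  → nearest: N3 (3.8056 km)
Q3 at 18.3070°N, 99.3126°W:
  N1: √((-0.0406·111.32)² + (0.0491·105.7)²) = √(20.426712 + 26.934751) = 6.8820 km
  N2: √((0.0463·111.32)² + (0.1010·105.7)²) = √(26.564912 + 113.970570) = 11.8548 km
  N3: √((0.0298·111.32)² + (0.0709·105.7)²) = √(11.004718 + 56.161984) = 8.1955 km
  → nearest: N1 (6.8820 km)
Q4 at 18.2200°N, 99.3133°W:
  N1: √((0.0464·111.32)² + (0.0498·105.7)²) = √(26.679787 + 27.708222) = 7.3748 km
  N2: √((0.1333·111.32)² + (0.1017·105.7)²) = √(220.194615 + 115.555835) = 18.3235 km
  N3: √((0.1168·111.32)² + (0.0716·105.7)²) = √(169.056581 + 57.276440) = 15.0444 km
  → nearest: N1 (7.3748 km)
Q5 at 18.3268°N, 99.2748°W:
  N1: √((-0.0604·111.32)² + (0.0113·105.7)²) = √(45.208518 + 1.426615) = 6.8290 km
  N2: √((0.0265·111.32)² + (0.0632·105.7)²) = √(8.702382 + 44.625606) = 7.3026 km
  N3: √((0.0100·111.32)² + (0.0331·105.7)²) = √(1.239214 + 12.240692) = 3.6715 km
  → nearest: N3 (3.6715 km)

Q1→N3; Q2→N3; Q3→N1; Q4→N1; Q5→N3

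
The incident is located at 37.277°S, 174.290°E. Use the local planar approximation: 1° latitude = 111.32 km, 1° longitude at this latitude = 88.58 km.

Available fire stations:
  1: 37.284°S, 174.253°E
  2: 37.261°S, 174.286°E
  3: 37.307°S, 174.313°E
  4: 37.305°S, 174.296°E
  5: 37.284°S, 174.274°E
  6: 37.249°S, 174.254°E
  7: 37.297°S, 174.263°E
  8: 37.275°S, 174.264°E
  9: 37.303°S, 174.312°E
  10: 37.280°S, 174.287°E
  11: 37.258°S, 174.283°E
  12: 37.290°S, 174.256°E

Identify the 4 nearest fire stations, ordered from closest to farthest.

Distances from 37.277°S, 174.290°E:
1: 3.369 km
2: 1.816 km
3: 3.912 km
4: 3.162 km
5: 1.617 km
6: 4.459 km
7: 3.268 km
8: 2.314 km
9: 3.489 km
10: 0.427 km
11: 2.204 km
12: 3.341 km
Sorted: 10 (0.427 km) < 5 (1.617 km) < 2 (1.816 km) < 11 (2.204 km) < 8 (2.314 km) < 4 (3.162 km) < …

10, 5, 2, 11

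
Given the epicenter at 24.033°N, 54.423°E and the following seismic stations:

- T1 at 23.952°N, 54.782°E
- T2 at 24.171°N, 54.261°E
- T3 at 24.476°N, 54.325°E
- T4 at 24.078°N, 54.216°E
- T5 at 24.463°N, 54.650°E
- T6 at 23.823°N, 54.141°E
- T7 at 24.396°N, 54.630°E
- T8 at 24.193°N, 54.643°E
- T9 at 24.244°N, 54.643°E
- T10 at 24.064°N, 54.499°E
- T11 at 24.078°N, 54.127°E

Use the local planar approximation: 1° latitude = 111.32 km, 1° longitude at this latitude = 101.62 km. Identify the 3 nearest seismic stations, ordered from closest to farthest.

Distances from 24.033°N, 54.423°E:
T1: √((-0.081·111.32)² + (0.359·101.62)²) = √(81.30485 + 1330.90568) = 37.579 km
T2: √((0.138·111.32)² + (-0.162·101.62)²) = √(235.99596 + 271.01193) = 22.517 km
T3: √((0.443·111.32)² + (-0.098·101.62)²) = √(2431.94555 + 99.17690) = 50.310 km
T4: √((0.045·111.32)² + (-0.207·101.62)²) = √(25.09409 + 442.48553) = 21.624 km
T5: √((0.430·111.32)² + (0.227·101.62)²) = √(2291.30713 + 532.12063) = 53.136 km
T6: √((-0.210·111.32)² + (-0.282·101.62)²) = √(546.49348 + 821.21448) = 36.983 km
T7: √((0.363·111.32)² + (0.207·101.62)²) = √(1632.90021 + 442.48553) = 45.556 km
T8: √((0.160·111.32)² + (0.220·101.62)²) = √(317.23885 + 499.80862) = 28.584 km
T9: √((0.211·111.32)² + (0.220·101.62)²) = √(551.71057 + 499.80862) = 32.427 km
T10: √((0.031·111.32)² + (0.076·101.62)²) = √(11.90885 + 59.64658) = 8.459 km
T11: √((0.045·111.32)² + (-0.296·101.62)²) = √(25.09409 + 904.77752) = 30.494 km
Sorted: T10 (8.459 km) < T4 (21.624 km) < T2 (22.517 km) < T8 (28.584 km) < T11 (30.494 km) < …

T10, T4, T2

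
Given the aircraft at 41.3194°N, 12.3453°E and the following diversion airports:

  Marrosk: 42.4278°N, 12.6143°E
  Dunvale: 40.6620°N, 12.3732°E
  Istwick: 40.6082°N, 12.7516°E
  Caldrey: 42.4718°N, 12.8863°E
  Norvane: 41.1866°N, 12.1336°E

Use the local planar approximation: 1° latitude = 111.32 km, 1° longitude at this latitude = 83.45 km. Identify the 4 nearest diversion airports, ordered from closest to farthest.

Norvane, Dunvale, Istwick, Marrosk

Distances from 41.3194°N, 12.3453°E:
Marrosk: 125.4125 km
Dunvale: 73.2188 km
Istwick: 86.1256 km
Caldrey: 135.9974 km
Norvane: 23.0358 km
Sorted: Norvane (23.0358 km) < Dunvale (73.2188 km) < Istwick (86.1256 km) < Marrosk (125.4125 km) < Caldrey (135.9974 km)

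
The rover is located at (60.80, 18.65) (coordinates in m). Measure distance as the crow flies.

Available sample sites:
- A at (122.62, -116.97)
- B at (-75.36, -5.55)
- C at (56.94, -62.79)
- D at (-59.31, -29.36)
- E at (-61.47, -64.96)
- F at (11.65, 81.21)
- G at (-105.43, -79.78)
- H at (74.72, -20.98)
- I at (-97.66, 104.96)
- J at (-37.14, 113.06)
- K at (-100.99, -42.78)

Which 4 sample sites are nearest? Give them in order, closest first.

H, F, C, D

Distances from (60.80, 18.65):
A: √((61.82)² + (-135.62)²) = √(3821.7124 + 18392.7844) = 149.05 m
B: √((-136.16)² + (-24.20)²) = √(18539.5456 + 585.6400) = 138.29 m
C: √((-3.86)² + (-81.44)²) = √(14.8996 + 6632.4736) = 81.53 m
D: √((-120.11)² + (-48.01)²) = √(14426.4121 + 2304.9601) = 129.35 m
E: √((-122.27)² + (-83.61)²) = √(14949.9529 + 6990.6321) = 148.12 m
F: √((-49.15)² + (62.56)²) = √(2415.7225 + 3913.7536) = 79.56 m
G: √((-166.23)² + (-98.43)²) = √(27632.4129 + 9688.4649) = 193.19 m
H: √((13.92)² + (-39.63)²) = √(193.7664 + 1570.5369) = 42.00 m
I: √((-158.46)² + (86.31)²) = √(25109.5716 + 7449.4161) = 180.44 m
J: √((-97.94)² + (94.41)²) = √(9592.2436 + 8913.2481) = 136.03 m
K: √((-161.79)² + (-61.43)²) = √(26176.0041 + 3773.6449) = 173.06 m
Sorted: H (42.00 m) < F (79.56 m) < C (81.53 m) < D (129.35 m) < J (136.03 m) < B (138.29 m) < …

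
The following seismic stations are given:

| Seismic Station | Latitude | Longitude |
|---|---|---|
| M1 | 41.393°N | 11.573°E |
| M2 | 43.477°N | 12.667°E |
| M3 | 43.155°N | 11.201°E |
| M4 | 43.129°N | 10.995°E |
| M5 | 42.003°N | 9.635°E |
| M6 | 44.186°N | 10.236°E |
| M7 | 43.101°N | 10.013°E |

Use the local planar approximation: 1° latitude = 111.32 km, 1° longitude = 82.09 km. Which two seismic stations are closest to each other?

Pairwise distances:
M1–M2: 248.767 km
M1–M3: 198.509 km
M1–M4: 198.991 km
M1–M5: 172.977 km
M1–M6: 329.720 km
M1–M7: 229.239 km
M2–M3: 125.569 km
M2–M4: 142.617 km
M2–M5: 298.117 km
M2–M6: 214.601 km
M2–M7: 221.851 km
M3–M4: 17.156 km
M3–M5: 181.581 km
M3–M6: 139.455 km
M3–M7: 97.708 km
M4–M5: 167.856 km
M4–M6: 133.143 km
M4–M7: 80.673 km
M5–M6: 247.969 km
M5–M7: 126.107 km
M6–M7: 122.162 km
Closest pair: M3–M4 at 17.156 km.

M3 and M4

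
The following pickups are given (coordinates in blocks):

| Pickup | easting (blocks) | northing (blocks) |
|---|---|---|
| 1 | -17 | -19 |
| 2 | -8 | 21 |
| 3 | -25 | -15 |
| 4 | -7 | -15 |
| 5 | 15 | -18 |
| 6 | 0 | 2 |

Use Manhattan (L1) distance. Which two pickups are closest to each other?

Pairwise distances:
1–2: |9| + |40| = 9 + 40 = 49 blocks
1–3: |-8| + |4| = 8 + 4 = 12 blocks
1–4: |10| + |4| = 10 + 4 = 14 blocks
1–5: |32| + |1| = 32 + 1 = 33 blocks
1–6: |17| + |21| = 17 + 21 = 38 blocks
2–3: |-17| + |-36| = 17 + 36 = 53 blocks
2–4: |1| + |-36| = 1 + 36 = 37 blocks
2–5: |23| + |-39| = 23 + 39 = 62 blocks
2–6: |8| + |-19| = 8 + 19 = 27 blocks
3–4: |18| + |0| = 18 + 0 = 18 blocks
3–5: |40| + |-3| = 40 + 3 = 43 blocks
3–6: |25| + |17| = 25 + 17 = 42 blocks
4–5: |22| + |-3| = 22 + 3 = 25 blocks
4–6: |7| + |17| = 7 + 17 = 24 blocks
5–6: |-15| + |20| = 15 + 20 = 35 blocks
Closest pair: 1–3 at 12 blocks.

1 and 3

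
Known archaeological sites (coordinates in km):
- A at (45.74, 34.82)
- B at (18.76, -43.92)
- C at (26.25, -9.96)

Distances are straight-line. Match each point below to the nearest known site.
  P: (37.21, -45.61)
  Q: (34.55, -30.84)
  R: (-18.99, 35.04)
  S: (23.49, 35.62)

P at (37.21, -45.61):
  A: √((8.53)² + (80.43)²) = √(72.7609 + 6468.9849) = 80.88 km
  B: √((-18.45)² + (1.69)²) = √(340.4025 + 2.8561) = 18.53 km
  C: √((-10.96)² + (35.65)²) = √(120.1216 + 1270.9225) = 37.30 km
  → nearest: B (18.53 km)
Q at (34.55, -30.84):
  A: √((11.19)² + (65.66)²) = √(125.2161 + 4311.2356) = 66.61 km
  B: √((-15.79)² + (-13.08)²) = √(249.3241 + 171.0864) = 20.50 km
  C: √((-8.30)² + (20.88)²) = √(68.8900 + 435.9744) = 22.47 km
  → nearest: B (20.50 km)
R at (-18.99, 35.04):
  A: √((64.73)² + (-0.22)²) = √(4189.9729 + 0.0484) = 64.73 km
  B: √((37.75)² + (-78.96)²) = √(1425.0625 + 6234.6816) = 87.52 km
  C: √((45.24)² + (-45.00)²) = √(2046.6576 + 2025.0000) = 63.81 km
  → nearest: C (63.81 km)
S at (23.49, 35.62):
  A: √((22.25)² + (-0.80)²) = √(495.0625 + 0.6400) = 22.26 km
  B: √((-4.73)² + (-79.54)²) = √(22.3729 + 6326.6116) = 79.68 km
  C: √((2.76)² + (-45.58)²) = √(7.6176 + 2077.5364) = 45.66 km
  → nearest: A (22.26 km)

P→B; Q→B; R→C; S→A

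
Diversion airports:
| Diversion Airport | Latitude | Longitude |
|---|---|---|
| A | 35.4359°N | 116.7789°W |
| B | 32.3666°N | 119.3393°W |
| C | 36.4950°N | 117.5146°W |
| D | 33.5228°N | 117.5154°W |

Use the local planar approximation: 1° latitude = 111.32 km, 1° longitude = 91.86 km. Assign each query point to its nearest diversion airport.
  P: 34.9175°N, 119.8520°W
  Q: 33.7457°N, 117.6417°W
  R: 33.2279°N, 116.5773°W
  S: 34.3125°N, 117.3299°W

P at 34.9175°N, 119.8520°W:
  A: 288.1331 km
  B: 287.8452 km
  C: 277.3803 km
  D: 264.9064 km
  → nearest: D (264.9064 km)
Q at 33.7457°N, 117.6417°W:
  A: 204.1647 km
  B: 218.8300 km
  C: 306.2747 km
  D: 27.3916 km
  → nearest: D (27.3916 km)
R at 33.2279°N, 116.5773°W:
  A: 246.4912 km
  B: 271.2295 km
  C: 373.7463 km
  D: 92.2151 km
  → nearest: D (92.2151 km)
S at 34.3125°N, 117.3299°W:
  A: 134.9114 km
  B: 284.5949 km
  C: 243.5476 km
  D: 89.5457 km
  → nearest: D (89.5457 km)

P→D; Q→D; R→D; S→D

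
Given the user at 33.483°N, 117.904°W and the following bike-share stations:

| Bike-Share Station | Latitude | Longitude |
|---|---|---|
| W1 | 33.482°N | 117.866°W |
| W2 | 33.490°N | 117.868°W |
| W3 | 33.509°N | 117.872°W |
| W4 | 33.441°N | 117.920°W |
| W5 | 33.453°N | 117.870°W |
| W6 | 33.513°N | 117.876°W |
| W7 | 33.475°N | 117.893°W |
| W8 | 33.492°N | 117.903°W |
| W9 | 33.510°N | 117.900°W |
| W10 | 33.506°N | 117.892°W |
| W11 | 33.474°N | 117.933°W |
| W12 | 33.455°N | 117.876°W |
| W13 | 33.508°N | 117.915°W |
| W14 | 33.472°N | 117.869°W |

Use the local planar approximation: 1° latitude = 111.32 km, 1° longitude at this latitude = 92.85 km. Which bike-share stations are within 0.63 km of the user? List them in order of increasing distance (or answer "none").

none

Distances from 33.483°N, 117.904°W:
W1: 3.530 km
W2: 3.432 km
W3: 4.148 km
W4: 4.906 km
W5: 4.596 km
W6: 4.232 km
W7: 1.355 km
W8: 1.006 km
W9: 3.028 km
W10: 2.792 km
W11: 2.873 km
W12: 4.059 km
W13: 2.964 km
W14: 3.473 km
Threshold 0.63 km: none within range.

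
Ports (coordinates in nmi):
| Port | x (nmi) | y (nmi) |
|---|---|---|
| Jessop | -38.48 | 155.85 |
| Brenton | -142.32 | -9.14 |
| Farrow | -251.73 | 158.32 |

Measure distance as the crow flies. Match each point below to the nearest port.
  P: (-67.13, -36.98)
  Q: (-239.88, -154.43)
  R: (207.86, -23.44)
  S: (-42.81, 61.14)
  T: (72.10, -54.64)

P→Brenton; Q→Brenton; R→Jessop; S→Jessop; T→Brenton

P at (-67.13, -36.98):
  Jessop: √((28.65)² + (192.83)²) = √(820.8225 + 37183.4089) = 194.95 nmi
  Brenton: √((-75.19)² + (27.84)²) = √(5653.5361 + 775.0656) = 80.18 nmi
  Farrow: √((-184.60)² + (195.30)²) = √(34077.1600 + 38142.0900) = 268.74 nmi
  → nearest: Brenton (80.18 nmi)
Q at (-239.88, -154.43):
  Jessop: √((201.40)² + (310.28)²) = √(40561.9600 + 96273.6784) = 369.91 nmi
  Brenton: √((97.56)² + (145.29)²) = √(9517.9536 + 21109.1841) = 175.01 nmi
  Farrow: √((-11.85)² + (312.75)²) = √(140.4225 + 97812.5625) = 312.97 nmi
  → nearest: Brenton (175.01 nmi)
R at (207.86, -23.44):
  Jessop: √((-246.34)² + (179.29)²) = √(60683.3956 + 32144.9041) = 304.68 nmi
  Brenton: √((-350.18)² + (14.30)²) = √(122626.0324 + 204.4900) = 350.47 nmi
  Farrow: √((-459.59)² + (181.76)²) = √(211222.9681 + 33036.6976) = 494.23 nmi
  → nearest: Jessop (304.68 nmi)
S at (-42.81, 61.14):
  Jessop: √((4.33)² + (94.71)²) = √(18.7489 + 8969.9841) = 94.81 nmi
  Brenton: √((-99.51)² + (-70.28)²) = √(9902.2401 + 4939.2784) = 121.83 nmi
  Farrow: √((-208.92)² + (97.18)²) = √(43647.5664 + 9443.9524) = 230.42 nmi
  → nearest: Jessop (94.81 nmi)
T at (72.10, -54.64):
  Jessop: √((-110.58)² + (210.49)²) = √(12227.9364 + 44306.0401) = 237.77 nmi
  Brenton: √((-214.42)² + (45.50)²) = √(45975.9364 + 2070.2500) = 219.19 nmi
  Farrow: √((-323.83)² + (212.96)²) = √(104865.8689 + 45351.9616) = 387.58 nmi
  → nearest: Brenton (219.19 nmi)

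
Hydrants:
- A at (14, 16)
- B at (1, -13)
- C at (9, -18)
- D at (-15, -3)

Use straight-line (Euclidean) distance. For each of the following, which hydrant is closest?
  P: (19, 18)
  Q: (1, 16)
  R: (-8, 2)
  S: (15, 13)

P at (19, 18):
  A: 5.4
  B: 35.8
  C: 37.4
  D: 40.0
  → nearest: A (5.4)
Q at (1, 16):
  A: 13.0
  B: 29.0
  C: 34.9
  D: 24.8
  → nearest: A (13.0)
R at (-8, 2):
  A: 26.1
  B: 17.5
  C: 26.2
  D: 8.6
  → nearest: D (8.6)
S at (15, 13):
  A: 3.2
  B: 29.5
  C: 31.6
  D: 34.0
  → nearest: A (3.2)

P→A; Q→A; R→D; S→A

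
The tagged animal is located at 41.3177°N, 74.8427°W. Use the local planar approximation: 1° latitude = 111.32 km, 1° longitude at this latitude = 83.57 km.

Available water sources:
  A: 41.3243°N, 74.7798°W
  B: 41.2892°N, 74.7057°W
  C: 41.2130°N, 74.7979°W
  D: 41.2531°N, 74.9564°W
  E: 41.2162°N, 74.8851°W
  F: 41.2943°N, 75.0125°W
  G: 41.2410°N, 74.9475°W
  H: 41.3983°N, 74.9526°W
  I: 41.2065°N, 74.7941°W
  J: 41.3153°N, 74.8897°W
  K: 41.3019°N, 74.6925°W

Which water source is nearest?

J

Distances from 41.3177°N, 74.8427°W:
A: √((0.0066·111.32)² + (0.0629·83.57)²) = √(0.539802 + 27.631349) = 5.3077 km
B: √((-0.0285·111.32)² + (0.1370·83.57)²) = √(10.065518 + 131.081662) = 11.8805 km
C: √((-0.1047·111.32)² + (0.0448·83.57)²) = √(135.843780 + 14.017057) = 12.2418 km
D: √((-0.0646·111.32)² + (-0.1137·83.57)²) = √(51.714393 + 90.286275) = 11.9164 km
E: √((-0.1015·111.32)² + (-0.0424·83.57)²) = √(127.666949 + 12.555457) = 11.8416 km
F: √((-0.0234·111.32)² + (-0.1698·83.57)²) = √(6.785441 + 201.361379) = 14.4273 km
G: √((-0.0767·111.32)² + (-0.1048·83.57)²) = √(72.901611 + 76.704946) = 12.2314 km
H: √((0.0806·111.32)² + (-0.1099·83.57)²) = √(80.503818 + 84.352156) = 12.8396 km
I: √((-0.1112·111.32)² + (0.0486·83.57)²) = √(153.234293 + 16.495798) = 13.0281 km
J: √((-0.0024·111.32)² + (-0.0470·83.57)²) = √(0.071379 + 15.427534) = 3.9369 km
K: √((-0.0158·111.32)² + (0.1502·83.57)²) = √(3.093574 + 157.558076) = 12.6748 km
Minimum: J at 3.9369 km.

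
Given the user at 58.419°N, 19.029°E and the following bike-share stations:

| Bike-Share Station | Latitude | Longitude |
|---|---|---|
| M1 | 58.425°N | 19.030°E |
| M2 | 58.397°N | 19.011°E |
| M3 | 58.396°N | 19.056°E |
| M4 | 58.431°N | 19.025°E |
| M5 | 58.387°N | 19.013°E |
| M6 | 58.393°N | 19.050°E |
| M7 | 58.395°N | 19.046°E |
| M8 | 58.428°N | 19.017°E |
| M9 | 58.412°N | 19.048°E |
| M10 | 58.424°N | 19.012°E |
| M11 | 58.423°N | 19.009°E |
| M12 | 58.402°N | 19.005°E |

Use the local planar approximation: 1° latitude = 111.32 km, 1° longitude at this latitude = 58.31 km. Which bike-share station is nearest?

Distances from 58.419°N, 19.029°E:
M1: 0.670 km
M2: 2.664 km
M3: 3.006 km
M4: 1.356 km
M5: 3.682 km
M6: 3.143 km
M7: 2.850 km
M8: 1.222 km
M9: 1.354 km
M10: 1.137 km
M11: 1.248 km
M12: 2.354 km
Minimum: M1 at 0.670 km.

M1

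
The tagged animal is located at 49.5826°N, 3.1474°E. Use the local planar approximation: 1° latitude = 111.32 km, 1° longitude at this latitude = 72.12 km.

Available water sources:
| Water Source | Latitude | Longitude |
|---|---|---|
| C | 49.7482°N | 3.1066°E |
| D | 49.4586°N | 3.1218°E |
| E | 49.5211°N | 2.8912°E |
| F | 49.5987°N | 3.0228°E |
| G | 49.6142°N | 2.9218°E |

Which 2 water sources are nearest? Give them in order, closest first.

F, D

Distances from 49.5826°N, 3.1474°E:
C: 18.6680 km
D: 13.9266 km
E: 19.7047 km
F: 9.1631 km
G: 16.6462 km
Sorted: F (9.1631 km) < D (13.9266 km) < G (16.6462 km) < C (18.6680 km) < …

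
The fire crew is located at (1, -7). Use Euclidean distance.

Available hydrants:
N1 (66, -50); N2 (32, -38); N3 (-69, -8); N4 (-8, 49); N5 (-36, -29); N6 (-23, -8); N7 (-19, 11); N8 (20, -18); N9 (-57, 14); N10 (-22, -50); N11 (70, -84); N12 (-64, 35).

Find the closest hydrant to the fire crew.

N8

Distances from (1, -7):
N1: √((65)² + (-43)²) = √(4225.000 + 1849.000) = 77.9
N2: √((31)² + (-31)²) = √(961.000 + 961.000) = 43.8
N3: √((-70)² + (-1)²) = √(4900.000 + 1.000) = 70.0
N4: √((-9)² + (56)²) = √(81.000 + 3136.000) = 56.7
N5: √((-37)² + (-22)²) = √(1369.000 + 484.000) = 43.0
N6: √((-24)² + (-1)²) = √(576.000 + 1.000) = 24.0
N7: √((-20)² + (18)²) = √(400.000 + 324.000) = 26.9
N8: √((19)² + (-11)²) = √(361.000 + 121.000) = 22.0
N9: √((-58)² + (21)²) = √(3364.000 + 441.000) = 61.7
N10: √((-23)² + (-43)²) = √(529.000 + 1849.000) = 48.8
N11: √((69)² + (-77)²) = √(4761.000 + 5929.000) = 103.4
N12: √((-65)² + (42)²) = √(4225.000 + 1764.000) = 77.4
Minimum: N8 at 22.0.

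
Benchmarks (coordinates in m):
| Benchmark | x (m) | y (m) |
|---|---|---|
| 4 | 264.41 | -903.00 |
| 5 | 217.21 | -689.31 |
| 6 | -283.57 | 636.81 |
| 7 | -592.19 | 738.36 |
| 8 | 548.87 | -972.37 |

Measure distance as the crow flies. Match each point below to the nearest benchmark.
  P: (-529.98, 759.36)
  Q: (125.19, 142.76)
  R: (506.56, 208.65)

P→7; Q→6; R→6

P at (-529.98, 759.36):
  4: √((794.39)² + (-1662.36)²) = √(631055.4721 + 2763440.7696) = 1842.42 m
  5: √((747.19)² + (-1448.67)²) = √(558292.8961 + 2098644.7689) = 1630.01 m
  6: √((246.41)² + (-122.55)²) = √(60717.8881 + 15018.5025) = 275.20 m
  7: √((-62.21)² + (-21.00)²) = √(3870.0841 + 441.0000) = 65.66 m
  8: √((1078.85)² + (-1731.73)²) = √(1163917.3225 + 2998888.7929) = 2040.30 m
  → nearest: 7 (65.66 m)
Q at (125.19, 142.76):
  4: √((139.22)² + (-1045.76)²) = √(19382.2084 + 1093613.9776) = 1054.99 m
  5: √((92.02)² + (-832.07)²) = √(8467.6804 + 692340.4849) = 837.14 m
  6: √((-408.76)² + (494.05)²) = √(167084.7376 + 244085.4025) = 641.23 m
  7: √((-717.38)² + (595.60)²) = √(514634.0644 + 354739.3600) = 932.40 m
  8: √((423.68)² + (-1115.13)²) = √(179504.7424 + 1243514.9169) = 1192.90 m
  → nearest: 6 (641.23 m)
R at (506.56, 208.65):
  4: √((-242.15)² + (-1111.65)²) = √(58636.6225 + 1235765.7225) = 1137.72 m
  5: √((-289.35)² + (-897.96)²) = √(83723.4225 + 806332.1616) = 943.43 m
  6: √((-790.13)² + (428.16)²) = √(624305.4169 + 183320.9856) = 898.68 m
  7: √((-1098.75)² + (529.71)²) = √(1207251.5625 + 280592.6841) = 1219.77 m
  8: √((42.31)² + (-1181.02)²) = √(1790.1361 + 1394808.2404) = 1181.78 m
  → nearest: 6 (898.68 m)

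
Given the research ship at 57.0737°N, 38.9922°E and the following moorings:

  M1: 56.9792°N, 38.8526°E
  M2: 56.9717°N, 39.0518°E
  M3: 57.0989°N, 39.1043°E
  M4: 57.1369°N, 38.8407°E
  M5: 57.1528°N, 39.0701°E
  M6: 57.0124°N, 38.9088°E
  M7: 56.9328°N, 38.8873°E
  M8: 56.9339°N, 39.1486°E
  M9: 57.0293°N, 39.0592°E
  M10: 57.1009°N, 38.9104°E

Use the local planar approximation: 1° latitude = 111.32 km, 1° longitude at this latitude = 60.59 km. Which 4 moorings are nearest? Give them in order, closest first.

M10, M9, M3, M6

Distances from 57.0737°N, 38.9922°E:
M1: 13.4985 km
M2: 11.9150 km
M3: 7.3487 km
M4: 11.5654 km
M5: 9.9907 km
M6: 8.4912 km
M7: 16.9238 km
M8: 18.2207 km
M9: 6.3960 km
M10: 5.8080 km
Sorted: M10 (5.8080 km) < M9 (6.3960 km) < M3 (7.3487 km) < M6 (8.4912 km) < M5 (9.9907 km) < M4 (11.5654 km) < …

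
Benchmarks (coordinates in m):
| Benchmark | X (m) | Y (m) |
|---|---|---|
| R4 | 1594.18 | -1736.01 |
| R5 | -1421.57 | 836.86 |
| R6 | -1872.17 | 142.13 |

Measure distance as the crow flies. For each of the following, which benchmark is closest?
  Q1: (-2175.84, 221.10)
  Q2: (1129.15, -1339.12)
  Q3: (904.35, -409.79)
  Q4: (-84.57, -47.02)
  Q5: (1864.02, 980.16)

Q1 at (-2175.84, 221.10):
  R4: √((3770.02)² + (-1957.11)²) = √(14213050.8004 + 3830279.5521) = 4247.74 m
  R5: √((754.27)² + (615.76)²) = √(568923.2329 + 379160.3776) = 973.70 m
  R6: √((303.67)² + (-78.97)²) = √(92215.4689 + 6236.2609) = 313.77 m
  → nearest: R6 (313.77 m)
Q2 at (1129.15, -1339.12):
  R4: √((465.03)² + (-396.89)²) = √(216252.9009 + 157521.6721) = 611.37 m
  R5: √((-2550.72)² + (2175.98)²) = √(6506172.5184 + 4734888.9604) = 3352.77 m
  R6: √((-3001.32)² + (1481.25)²) = √(9007921.7424 + 2194101.5625) = 3346.94 m
  → nearest: R4 (611.37 m)
Q3 at (904.35, -409.79):
  R4: √((689.83)² + (-1326.22)²) = √(475865.4289 + 1758859.4884) = 1494.90 m
  R5: √((-2325.92)² + (1246.65)²) = √(5409903.8464 + 1554136.2225) = 2638.95 m
  R6: √((-2776.52)² + (551.92)²) = √(7709063.3104 + 304615.6864) = 2830.84 m
  → nearest: R4 (1494.90 m)
Q4 at (-84.57, -47.02):
  R4: √((1678.75)² + (-1688.99)²) = √(2818201.5625 + 2852687.2201) = 2381.36 m
  R5: √((-1337.00)² + (883.88)²) = √(1787569.0000 + 781243.8544) = 1602.75 m
  R6: √((-1787.60)² + (189.15)²) = √(3195513.7600 + 35777.7225) = 1797.58 m
  → nearest: R5 (1602.75 m)
Q5 at (1864.02, 980.16):
  R4: √((-269.84)² + (-2716.17)²) = √(72813.6256 + 7377579.4689) = 2729.54 m
  R5: √((-3285.59)² + (-143.30)²) = √(10795101.6481 + 20534.8900) = 3288.71 m
  R6: √((-3736.19)² + (-838.03)²) = √(13959115.7161 + 702294.2809) = 3829.02 m
  → nearest: R4 (2729.54 m)

Q1→R6; Q2→R4; Q3→R4; Q4→R5; Q5→R4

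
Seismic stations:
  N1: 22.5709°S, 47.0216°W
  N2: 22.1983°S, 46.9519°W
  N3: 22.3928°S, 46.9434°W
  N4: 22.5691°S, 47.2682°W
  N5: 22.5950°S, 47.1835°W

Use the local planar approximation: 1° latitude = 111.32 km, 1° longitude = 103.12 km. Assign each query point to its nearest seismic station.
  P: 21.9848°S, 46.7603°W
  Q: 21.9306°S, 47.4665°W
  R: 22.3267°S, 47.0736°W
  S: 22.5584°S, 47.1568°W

P at 21.9848°S, 46.7603°W:
  N1: √((-0.5861·111.32)² + (-0.2613·103.12)²) = √(4256.864615 + 726.046821) = 70.5897 km
  N2: √((-0.2135·111.32)² + (-0.1916·103.12)²) = √(564.861733 + 390.370345) = 30.9068 km
  N3: √((-0.4080·111.32)² + (-0.1831·103.12)²) = √(2062.845592 + 356.502432) = 49.1869 km
  N4: √((-0.5843·111.32)² + (-0.5079·103.12)²) = √(4230.757840 + 2743.103753) = 83.5096 km
  N5: √((-0.6102·111.32)² + (-0.4232·103.12)²) = √(4614.140365 + 1904.483116) = 80.7380 km
  → nearest: N2 (30.9068 km)
Q at 21.9306°S, 47.4665°W:
  N1: √((-0.6403·111.32)² + (0.4449·103.12)²) = √(5080.581225 + 2104.798959) = 84.7666 km
  N2: √((-0.2677·111.32)² + (0.5146·103.12)²) = √(888.061695 + 2815.952809) = 60.8606 km
  N3: √((-0.4622·111.32)² + (0.5231·103.12)²) = √(2647.319006 + 2909.747132) = 74.5457 km
  N4: √((-0.6385·111.32)² + (0.1983·103.12)²) = √(5052.056496 + 418.149168) = 73.9608 km
  N5: √((-0.6644·111.32)² + (0.2830·103.12)²) = √(5470.230704 + 851.645154) = 79.5102 km
  → nearest: N2 (60.8606 km)
R at 22.3267°S, 47.0736°W:
  N1: √((-0.2442·111.32)² + (0.0520·103.12)²) = √(738.988559 + 28.753618) = 27.7082 km
  N2: √((0.1284·111.32)² + (0.1217·103.12)²) = √(204.303799 + 157.495070) = 19.0210 km
  N3: √((-0.0661·111.32)² + (0.1302·103.12)²) = √(54.143872 + 180.263491) = 15.3104 km
  N4: √((-0.2424·111.32)² + (-0.1946·103.12)²) = √(728.134529 + 402.690589) = 33.6277 km
  N5: √((-0.2683·111.32)² + (-0.1099·103.12)²) = √(892.047008 + 128.434350) = 31.9450 km
  → nearest: N3 (15.3104 km)
S at 22.5584°S, 47.1568°W:
  N1: √((-0.0125·111.32)² + (0.1352·103.12)²) = √(1.936272 + 194.374456) = 14.0111 km
  N2: √((0.3601·111.32)² + (0.2049·103.12)²) = √(1606.914013 + 446.446811) = 45.3140 km
  N3: √((0.1656·111.32)² + (0.2134·103.12)²) = √(339.834182 + 484.255586) = 28.7070 km
  N4: √((-0.0107·111.32)² + (-0.1114·103.12)²) = √(1.418776 + 131.964219) = 11.5492 km
  N5: √((-0.0366·111.32)² + (-0.0267·103.12)²) = √(16.600018 + 7.580683) = 4.9174 km
  → nearest: N5 (4.9174 km)

P→N2; Q→N2; R→N3; S→N5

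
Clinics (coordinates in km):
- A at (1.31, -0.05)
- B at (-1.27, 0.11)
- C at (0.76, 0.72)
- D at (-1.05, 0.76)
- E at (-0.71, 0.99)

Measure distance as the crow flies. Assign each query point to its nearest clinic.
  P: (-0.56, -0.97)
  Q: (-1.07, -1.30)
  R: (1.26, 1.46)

P→B; Q→B; R→C

P at (-0.56, -0.97):
  A: 2.08 km
  B: 1.29 km
  C: 2.14 km
  D: 1.80 km
  E: 1.97 km
  → nearest: B (1.29 km)
Q at (-1.07, -1.30):
  A: 2.69 km
  B: 1.42 km
  C: 2.73 km
  D: 2.06 km
  E: 2.32 km
  → nearest: B (1.42 km)
R at (1.26, 1.46):
  A: 1.51 km
  B: 2.87 km
  C: 0.89 km
  D: 2.41 km
  E: 2.03 km
  → nearest: C (0.89 km)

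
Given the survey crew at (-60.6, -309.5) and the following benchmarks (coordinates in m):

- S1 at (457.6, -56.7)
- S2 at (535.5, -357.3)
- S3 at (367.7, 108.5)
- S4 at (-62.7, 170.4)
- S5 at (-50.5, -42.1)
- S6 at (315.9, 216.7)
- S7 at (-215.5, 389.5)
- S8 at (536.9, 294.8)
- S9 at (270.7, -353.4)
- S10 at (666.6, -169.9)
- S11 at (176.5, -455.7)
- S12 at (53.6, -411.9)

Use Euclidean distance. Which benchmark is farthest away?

S8

Distances from (-60.6, -309.5):
S1: √((518.2)² + (252.8)²) = √(268531.240 + 63907.840) = 576.6 m
S2: √((596.1)² + (-47.8)²) = √(355335.210 + 2284.840) = 598.0 m
S3: √((428.3)² + (418.0)²) = √(183440.890 + 174724.000) = 598.5 m
S4: √((-2.1)² + (479.9)²) = √(4.410 + 230304.010) = 479.9 m
S5: √((10.1)² + (267.4)²) = √(102.010 + 71502.760) = 267.6 m
S6: √((376.5)² + (526.2)²) = √(141752.250 + 276886.440) = 647.0 m
S7: √((-154.9)² + (699.0)²) = √(23994.010 + 488601.000) = 716.0 m
S8: √((597.5)² + (604.3)²) = √(357006.250 + 365178.490) = 849.8 m
S9: √((331.3)² + (-43.9)²) = √(109759.690 + 1927.210) = 334.2 m
S10: √((727.2)² + (139.6)²) = √(528819.840 + 19488.160) = 740.5 m
S11: √((237.1)² + (-146.2)²) = √(56216.410 + 21374.440) = 278.6 m
S12: √((114.2)² + (-102.4)²) = √(13041.640 + 10485.760) = 153.4 m
Maximum: S8 at 849.8 m.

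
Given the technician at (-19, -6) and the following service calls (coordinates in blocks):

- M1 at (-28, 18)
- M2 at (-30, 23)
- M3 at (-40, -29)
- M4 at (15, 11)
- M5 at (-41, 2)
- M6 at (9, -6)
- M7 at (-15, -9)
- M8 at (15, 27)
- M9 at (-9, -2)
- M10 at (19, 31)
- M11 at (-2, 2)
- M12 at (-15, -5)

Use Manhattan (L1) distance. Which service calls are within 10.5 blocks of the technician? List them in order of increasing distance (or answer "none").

M12, M7

Distances from (-19, -6):
M1: |-9| + |24| = 9 + 24 = 33 blocks
M2: |-11| + |29| = 11 + 29 = 40 blocks
M3: |-21| + |-23| = 21 + 23 = 44 blocks
M4: |34| + |17| = 34 + 17 = 51 blocks
M5: |-22| + |8| = 22 + 8 = 30 blocks
M6: |28| + |0| = 28 + 0 = 28 blocks
M7: |4| + |-3| = 4 + 3 = 7 blocks
M8: |34| + |33| = 34 + 33 = 67 blocks
M9: |10| + |4| = 10 + 4 = 14 blocks
M10: |38| + |37| = 38 + 37 = 75 blocks
M11: |17| + |8| = 17 + 8 = 25 blocks
M12: |4| + |1| = 4 + 1 = 5 blocks
Threshold 10.5 blocks: M12 (5 blocks), M7 (7 blocks) are within range.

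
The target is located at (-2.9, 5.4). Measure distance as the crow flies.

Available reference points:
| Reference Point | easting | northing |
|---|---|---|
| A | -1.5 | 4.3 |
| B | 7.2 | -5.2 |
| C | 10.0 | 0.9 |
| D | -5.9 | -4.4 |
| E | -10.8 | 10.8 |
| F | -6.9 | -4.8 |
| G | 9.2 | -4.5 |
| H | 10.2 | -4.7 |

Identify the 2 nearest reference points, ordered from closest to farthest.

A, E

Distances from (-2.9, 5.4):
A: √((1.4)² + (-1.1)²) = √(1.960 + 1.210) = 1.8
B: √((10.1)² + (-10.6)²) = √(102.010 + 112.360) = 14.6
C: √((12.9)² + (-4.5)²) = √(166.410 + 20.250) = 13.7
D: √((-3.0)² + (-9.8)²) = √(9.000 + 96.040) = 10.2
E: √((-7.9)² + (5.4)²) = √(62.410 + 29.160) = 9.6
F: √((-4.0)² + (-10.2)²) = √(16.000 + 104.040) = 11.0
G: √((12.1)² + (-9.9)²) = √(146.410 + 98.010) = 15.6
H: √((13.1)² + (-10.1)²) = √(171.610 + 102.010) = 16.5
Sorted: A (1.8) < E (9.6) < D (10.2) < F (11.0) < …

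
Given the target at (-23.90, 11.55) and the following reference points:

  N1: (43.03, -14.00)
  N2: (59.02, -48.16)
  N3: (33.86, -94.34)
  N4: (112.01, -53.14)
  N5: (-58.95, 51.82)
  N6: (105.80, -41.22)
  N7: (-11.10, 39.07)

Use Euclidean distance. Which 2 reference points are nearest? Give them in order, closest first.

N7, N5

Distances from (-23.90, 11.55):
N1: 71.64
N2: 102.18
N3: 120.62
N4: 150.52
N5: 53.39
N6: 140.02
N7: 30.35
Sorted: N7 (30.35) < N5 (53.39) < N1 (71.64) < N2 (102.18) < …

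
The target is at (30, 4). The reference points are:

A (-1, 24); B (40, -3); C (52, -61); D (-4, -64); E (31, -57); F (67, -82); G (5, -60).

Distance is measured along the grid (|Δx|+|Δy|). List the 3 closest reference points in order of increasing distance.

B, A, E

Distances from (30, 4):
A: 51
B: 17
C: 87
D: 102
E: 62
F: 123
G: 89
Sorted: B (17) < A (51) < E (62) < C (87) < G (89) < …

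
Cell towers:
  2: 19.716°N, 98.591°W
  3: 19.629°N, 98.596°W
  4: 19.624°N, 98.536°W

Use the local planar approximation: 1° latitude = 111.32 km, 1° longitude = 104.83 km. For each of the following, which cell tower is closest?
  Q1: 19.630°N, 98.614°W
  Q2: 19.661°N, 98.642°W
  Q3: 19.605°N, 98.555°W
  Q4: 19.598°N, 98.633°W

Q1→3; Q2→3; Q3→4; Q4→3

Q1 at 19.630°N, 98.614°W:
  2: 9.872 km
  3: 1.890 km
  4: 8.204 km
  → nearest: 3 (1.890 km)
Q2 at 19.661°N, 98.642°W:
  2: 8.128 km
  3: 5.995 km
  4: 11.851 km
  → nearest: 3 (5.995 km)
Q3 at 19.605°N, 98.555°W:
  2: 12.920 km
  3: 5.061 km
  4: 2.905 km
  → nearest: 4 (2.905 km)
Q4 at 19.598°N, 98.633°W:
  2: 13.854 km
  3: 5.192 km
  4: 10.572 km
  → nearest: 3 (5.192 km)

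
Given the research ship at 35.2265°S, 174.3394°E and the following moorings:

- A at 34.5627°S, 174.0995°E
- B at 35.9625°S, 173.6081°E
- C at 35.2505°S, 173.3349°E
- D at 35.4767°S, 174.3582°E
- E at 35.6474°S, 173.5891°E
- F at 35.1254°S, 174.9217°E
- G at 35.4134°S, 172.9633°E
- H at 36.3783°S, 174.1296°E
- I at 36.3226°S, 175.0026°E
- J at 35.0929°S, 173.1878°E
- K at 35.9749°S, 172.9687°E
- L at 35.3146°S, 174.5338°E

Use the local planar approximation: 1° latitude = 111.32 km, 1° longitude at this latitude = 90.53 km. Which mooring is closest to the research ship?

Distances from 35.2265°S, 174.3394°E:
A: √((0.6638·111.32)² + (-0.2399·90.53)²) = √(5460.355158 + 471.677909) = 77.0197 km
B: √((-0.7360·111.32)² + (-0.7313·90.53)²) = √(6712.773970 + 4383.047605) = 105.3367 km
C: √((-0.0240·111.32)² + (-1.0045·90.53)²) = √(7.137874 + 8269.607991) = 90.9766 km
D: √((-0.2502·111.32)² + (0.0188·90.53)²) = √(775.748610 + 2.896681) = 27.9042 km
E: √((-0.4209·111.32)² + (-0.7503·90.53)²) = √(2195.352417 + 4613.759300) = 82.5173 km
F: √((0.1011·111.32)² + (0.5823·90.53)²) = √(126.662690 + 2778.936487) = 53.9036 km
G: √((-0.1869·111.32)² + (-1.3761·90.53)²) = √(432.877485 + 15519.761053) = 126.3038 km
H: √((-1.1518·111.32)² + (-0.2098·90.53)²) = √(16439.951944 + 360.741418) = 129.6175 km
I: √((-1.0961·111.32)² + (0.6632·90.53)²) = √(14888.356207 + 3604.741080) = 135.9893 km
J: √((0.1336·111.32)² + (-1.1516·90.53)²) = √(221.186854 + 10868.969077) = 105.3098 km
K: √((-0.7484·111.32)² + (-1.3707·90.53)²) = √(6940.870682 + 15398.196813) = 149.4626 km
L: √((-0.0881·111.32)² + (0.1944·90.53)²) = √(96.182976 + 309.725927) = 20.1472 km
Minimum: L at 20.1472 km.

L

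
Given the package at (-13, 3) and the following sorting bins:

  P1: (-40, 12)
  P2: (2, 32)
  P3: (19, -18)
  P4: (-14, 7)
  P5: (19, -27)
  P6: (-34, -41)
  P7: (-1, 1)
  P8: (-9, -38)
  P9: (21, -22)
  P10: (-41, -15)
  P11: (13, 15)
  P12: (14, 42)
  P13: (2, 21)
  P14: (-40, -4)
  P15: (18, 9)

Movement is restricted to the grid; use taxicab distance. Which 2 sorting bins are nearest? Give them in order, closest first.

P4, P7

Distances from (-13, 3):
P1: |-27| + |9| = 27 + 9 = 36
P2: |15| + |29| = 15 + 29 = 44
P3: |32| + |-21| = 32 + 21 = 53
P4: |-1| + |4| = 1 + 4 = 5
P5: |32| + |-30| = 32 + 30 = 62
P6: |-21| + |-44| = 21 + 44 = 65
P7: |12| + |-2| = 12 + 2 = 14
P8: |4| + |-41| = 4 + 41 = 45
P9: |34| + |-25| = 34 + 25 = 59
P10: |-28| + |-18| = 28 + 18 = 46
P11: |26| + |12| = 26 + 12 = 38
P12: |27| + |39| = 27 + 39 = 66
P13: |15| + |18| = 15 + 18 = 33
P14: |-27| + |-7| = 27 + 7 = 34
P15: |31| + |6| = 31 + 6 = 37
Sorted: P4 (5) < P7 (14) < P13 (33) < P14 (34) < …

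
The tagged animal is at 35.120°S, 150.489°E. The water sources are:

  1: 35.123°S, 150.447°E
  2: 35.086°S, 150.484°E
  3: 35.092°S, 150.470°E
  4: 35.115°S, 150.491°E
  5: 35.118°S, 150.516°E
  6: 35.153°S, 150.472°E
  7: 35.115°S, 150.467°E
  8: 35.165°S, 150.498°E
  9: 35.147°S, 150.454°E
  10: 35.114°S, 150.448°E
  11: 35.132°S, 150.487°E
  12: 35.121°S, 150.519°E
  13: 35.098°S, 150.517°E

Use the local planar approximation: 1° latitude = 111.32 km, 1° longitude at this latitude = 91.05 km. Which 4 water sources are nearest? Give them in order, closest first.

4, 11, 7, 5

Distances from 35.120°S, 150.489°E:
1: 3.839 km
2: 3.812 km
3: 3.565 km
4: 0.586 km
5: 2.468 km
6: 3.986 km
7: 2.079 km
8: 5.076 km
9: 4.381 km
10: 3.792 km
11: 1.348 km
12: 2.734 km
13: 3.535 km
Sorted: 4 (0.586 km) < 11 (1.348 km) < 7 (2.079 km) < 5 (2.468 km) < 12 (2.734 km) < 13 (3.535 km) < …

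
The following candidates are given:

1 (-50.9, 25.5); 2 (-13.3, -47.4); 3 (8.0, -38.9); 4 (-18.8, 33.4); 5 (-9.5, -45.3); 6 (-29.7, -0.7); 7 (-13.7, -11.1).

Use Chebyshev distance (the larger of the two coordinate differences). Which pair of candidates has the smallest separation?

Pairwise distances:
1–2: max(|37.6|, |-72.9|) = 72.9
1–3: max(|58.9|, |-64.4|) = 64.4
1–4: max(|32.1|, |7.9|) = 32.1
1–5: max(|41.4|, |-70.8|) = 70.8
1–6: max(|21.2|, |-26.2|) = 26.2
1–7: max(|37.2|, |-36.6|) = 37.2
2–3: max(|21.3|, |8.5|) = 21.3
2–4: max(|-5.5|, |80.8|) = 80.8
2–5: max(|3.8|, |2.1|) = 3.8
2–6: max(|-16.4|, |46.7|) = 46.7
2–7: max(|-0.4|, |36.3|) = 36.3
3–4: max(|-26.8|, |72.3|) = 72.3
3–5: max(|-17.5|, |-6.4|) = 17.5
3–6: max(|-37.7|, |38.2|) = 38.2
3–7: max(|-21.7|, |27.8|) = 27.8
4–5: max(|9.3|, |-78.7|) = 78.7
4–6: max(|-10.9|, |-34.1|) = 34.1
4–7: max(|5.1|, |-44.5|) = 44.5
5–6: max(|-20.2|, |44.6|) = 44.6
5–7: max(|-4.2|, |34.2|) = 34.2
6–7: max(|16.0|, |-10.4|) = 16.0
Closest pair: 2–5 at 3.8.

2 and 5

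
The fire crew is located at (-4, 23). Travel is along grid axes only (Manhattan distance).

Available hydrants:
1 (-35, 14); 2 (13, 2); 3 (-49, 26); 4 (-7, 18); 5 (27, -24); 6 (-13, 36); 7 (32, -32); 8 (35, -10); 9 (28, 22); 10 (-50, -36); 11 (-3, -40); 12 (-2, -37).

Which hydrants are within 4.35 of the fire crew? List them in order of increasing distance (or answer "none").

none

Distances from (-4, 23):
1: 40
2: 38
3: 48
4: 8
5: 78
6: 22
7: 91
8: 72
9: 33
10: 105
11: 64
12: 62
Threshold 4.35: none within range.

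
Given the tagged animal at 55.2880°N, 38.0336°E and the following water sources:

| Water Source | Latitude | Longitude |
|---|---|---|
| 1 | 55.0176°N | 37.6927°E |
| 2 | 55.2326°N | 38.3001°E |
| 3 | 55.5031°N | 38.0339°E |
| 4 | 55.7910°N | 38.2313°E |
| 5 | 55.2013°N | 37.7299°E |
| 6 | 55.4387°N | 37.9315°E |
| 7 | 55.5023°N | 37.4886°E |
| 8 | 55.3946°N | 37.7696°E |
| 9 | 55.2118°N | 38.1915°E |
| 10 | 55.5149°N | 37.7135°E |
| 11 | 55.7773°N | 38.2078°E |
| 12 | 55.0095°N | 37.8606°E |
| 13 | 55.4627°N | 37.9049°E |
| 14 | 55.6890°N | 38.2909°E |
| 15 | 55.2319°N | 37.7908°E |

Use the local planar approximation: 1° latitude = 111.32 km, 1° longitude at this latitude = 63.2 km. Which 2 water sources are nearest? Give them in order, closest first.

Distances from 55.2880°N, 38.0336°E:
1: 37.0169 km
2: 17.9364 km
3: 23.9449 km
4: 57.3711 km
5: 21.4838 km
6: 17.9741 km
7: 41.8986 km
8: 20.4744 km
9: 13.0973 km
10: 32.3614 km
11: 55.5704 km
12: 32.8741 km
13: 21.0801 km
14: 47.5090 km
15: 16.5671 km
Sorted: 9 (13.0973 km) < 15 (16.5671 km) < 2 (17.9364 km) < 6 (17.9741 km) < …

9, 15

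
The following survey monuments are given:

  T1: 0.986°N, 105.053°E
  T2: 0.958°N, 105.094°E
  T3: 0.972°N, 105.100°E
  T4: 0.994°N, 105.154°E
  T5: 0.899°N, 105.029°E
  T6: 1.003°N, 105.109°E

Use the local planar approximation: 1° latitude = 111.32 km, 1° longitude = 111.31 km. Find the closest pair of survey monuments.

Pairwise distances:
T2–T3: √((0.014·111.32)² + (0.006·111.31)²) = √(2.42886 + 0.44604) = 1.696 km
T3–T6: √((0.031·111.32)² + (0.009·111.31)²) = √(11.90885 + 1.00358) = 3.593 km
T4–T6: √((0.009·111.32)² + (-0.045·111.31)²) = √(1.00376 + 25.08958) = 5.108 km
T2–T6: √((0.045·111.32)² + (0.015·111.31)²) = √(25.09409 + 2.78773) = 5.280 km
T1–T3: √((-0.014·111.32)² + (0.047·111.31)²) = √(2.42886 + 27.36932) = 5.459 km
T1–T2: √((-0.028·111.32)² + (0.041·111.31)²) = √(9.71544 + 20.82745) = 5.527 km
T3–T4: √((0.022·111.32)² + (0.054·111.31)²) = √(5.99780 + 36.12900) = 6.491 km
T1–T6: √((0.017·111.32)² + (0.056·111.31)²) = √(3.58133 + 38.85478) = 6.514 km
T2–T4: √((0.036·111.32)² + (0.060·111.31)²) = √(16.06022 + 44.60370) = 7.789 km
T2–T5: √((-0.059·111.32)² + (-0.065·111.31)²) = √(43.13705 + 52.34740) = 9.772 km
T1–T5: √((-0.087·111.32)² + (-0.024·111.31)²) = √(93.79613 + 7.13659) = 10.047 km
T1–T4: √((0.008·111.32)² + (0.101·111.31)²) = √(0.79310 + 126.38953) = 11.278 km
T3–T5: √((-0.073·111.32)² + (-0.071·111.31)²) = √(66.03773 + 62.45757) = 11.336 km
T5–T6: √((0.104·111.32)² + (0.080·111.31)²) = √(134.03341 + 79.29546) = 14.606 km
T4–T5: √((-0.095·111.32)² + (-0.125·111.31)²) = √(111.83909 + 193.59244) = 17.477 km
Closest pair: T2–T3 at 1.696 km.

T2 and T3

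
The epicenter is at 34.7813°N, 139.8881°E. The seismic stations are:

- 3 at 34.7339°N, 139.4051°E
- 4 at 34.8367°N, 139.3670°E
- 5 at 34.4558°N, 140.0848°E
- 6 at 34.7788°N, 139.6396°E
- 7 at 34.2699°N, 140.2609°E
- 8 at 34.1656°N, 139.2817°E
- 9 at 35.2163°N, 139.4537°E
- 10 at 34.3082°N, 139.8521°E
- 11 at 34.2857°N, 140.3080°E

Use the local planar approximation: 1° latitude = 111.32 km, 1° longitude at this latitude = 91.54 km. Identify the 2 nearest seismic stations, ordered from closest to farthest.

Distances from 34.7813°N, 139.8881°E:
3: 44.5276 km
4: 48.0985 km
5: 40.4619 km
6: 22.7494 km
7: 66.3740 km
8: 88.1989 km
9: 62.6590 km
10: 52.7685 km
11: 67.2399 km
Sorted: 6 (22.7494 km) < 5 (40.4619 km) < 3 (44.5276 km) < 4 (48.0985 km) < …

6, 5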